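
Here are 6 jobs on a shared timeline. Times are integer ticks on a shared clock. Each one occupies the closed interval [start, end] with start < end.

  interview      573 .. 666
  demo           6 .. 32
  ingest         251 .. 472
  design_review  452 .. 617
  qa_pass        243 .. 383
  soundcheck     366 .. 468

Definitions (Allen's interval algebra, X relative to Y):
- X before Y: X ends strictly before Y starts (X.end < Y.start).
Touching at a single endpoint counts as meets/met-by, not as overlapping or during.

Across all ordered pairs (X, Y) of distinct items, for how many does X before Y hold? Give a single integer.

Checking all 30 ordered pairs for relation 'before'; matching pairs in alphabetical order:
(demo, design_review): demo before design_review ✓
(demo, ingest): demo before ingest ✓
(demo, interview): demo before interview ✓
(demo, qa_pass): demo before qa_pass ✓
(demo, soundcheck): demo before soundcheck ✓
(ingest, interview): ingest before interview ✓
(qa_pass, design_review): qa_pass before design_review ✓
(qa_pass, interview): qa_pass before interview ✓
(soundcheck, interview): soundcheck before interview ✓
Count: 9.

9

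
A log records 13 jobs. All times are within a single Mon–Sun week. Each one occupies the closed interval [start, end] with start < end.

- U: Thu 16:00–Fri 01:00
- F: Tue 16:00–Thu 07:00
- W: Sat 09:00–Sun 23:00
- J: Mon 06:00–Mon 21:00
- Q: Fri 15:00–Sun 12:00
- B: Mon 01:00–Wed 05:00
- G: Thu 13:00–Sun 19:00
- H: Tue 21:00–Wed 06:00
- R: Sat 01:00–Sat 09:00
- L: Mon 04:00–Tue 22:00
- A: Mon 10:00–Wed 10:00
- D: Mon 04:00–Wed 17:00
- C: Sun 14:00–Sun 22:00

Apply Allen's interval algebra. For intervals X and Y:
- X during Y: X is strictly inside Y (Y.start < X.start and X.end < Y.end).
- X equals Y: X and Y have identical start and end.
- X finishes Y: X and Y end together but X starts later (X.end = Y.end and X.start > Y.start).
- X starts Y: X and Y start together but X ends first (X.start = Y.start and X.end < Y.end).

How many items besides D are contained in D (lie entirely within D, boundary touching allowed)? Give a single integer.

Target D = [Mon 04:00, Wed 17:00].
A [Mon 10:00, Wed 10:00] → during → counts.
B [Mon 01:00, Wed 05:00] → overlaps → no.
C [Sun 14:00, Sun 22:00] → after → no.
F [Tue 16:00, Thu 07:00] → overlapped-by → no.
G [Thu 13:00, Sun 19:00] → after → no.
H [Tue 21:00, Wed 06:00] → during → counts.
J [Mon 06:00, Mon 21:00] → during → counts.
L [Mon 04:00, Tue 22:00] → starts → counts.
Q [Fri 15:00, Sun 12:00] → after → no.
R [Sat 01:00, Sat 09:00] → after → no.
U [Thu 16:00, Fri 01:00] → after → no.
W [Sat 09:00, Sun 23:00] → after → no.
Total: 4.

4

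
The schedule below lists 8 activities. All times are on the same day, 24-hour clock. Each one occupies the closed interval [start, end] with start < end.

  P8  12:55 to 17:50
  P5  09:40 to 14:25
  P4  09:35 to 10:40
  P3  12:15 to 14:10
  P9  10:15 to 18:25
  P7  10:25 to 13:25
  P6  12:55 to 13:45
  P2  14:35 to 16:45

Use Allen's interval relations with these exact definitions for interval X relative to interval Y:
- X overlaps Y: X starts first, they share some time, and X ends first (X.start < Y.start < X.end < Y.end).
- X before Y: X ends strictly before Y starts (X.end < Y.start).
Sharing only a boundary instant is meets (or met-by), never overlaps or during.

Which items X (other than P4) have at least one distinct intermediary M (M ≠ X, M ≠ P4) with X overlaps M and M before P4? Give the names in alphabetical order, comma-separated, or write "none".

none

Target P4 = [09:35, 10:40].
Intermediaries M with M before P4: none.
Union: none.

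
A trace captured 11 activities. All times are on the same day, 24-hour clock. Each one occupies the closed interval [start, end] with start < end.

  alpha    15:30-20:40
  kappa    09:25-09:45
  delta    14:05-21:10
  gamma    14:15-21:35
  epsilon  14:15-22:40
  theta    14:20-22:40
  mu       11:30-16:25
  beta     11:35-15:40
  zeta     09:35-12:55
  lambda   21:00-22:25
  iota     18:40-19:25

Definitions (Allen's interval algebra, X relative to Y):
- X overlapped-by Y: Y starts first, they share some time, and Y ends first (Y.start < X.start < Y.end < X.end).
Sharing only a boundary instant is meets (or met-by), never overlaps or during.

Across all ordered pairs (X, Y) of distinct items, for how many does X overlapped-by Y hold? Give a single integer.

Checking all 110 ordered pairs for relation 'overlapped-by'; matching pairs in alphabetical order:
(alpha, beta): alpha overlapped-by beta ✓
(alpha, mu): alpha overlapped-by mu ✓
(beta, zeta): beta overlapped-by zeta ✓
(delta, beta): delta overlapped-by beta ✓
(delta, mu): delta overlapped-by mu ✓
(epsilon, beta): epsilon overlapped-by beta ✓
(epsilon, delta): epsilon overlapped-by delta ✓
(epsilon, mu): epsilon overlapped-by mu ✓
(gamma, beta): gamma overlapped-by beta ✓
(gamma, delta): gamma overlapped-by delta ✓
(gamma, mu): gamma overlapped-by mu ✓
(lambda, delta): lambda overlapped-by delta ✓
(lambda, gamma): lambda overlapped-by gamma ✓
(mu, zeta): mu overlapped-by zeta ✓
(theta, beta): theta overlapped-by beta ✓
(theta, delta): theta overlapped-by delta ✓
(theta, gamma): theta overlapped-by gamma ✓
(theta, mu): theta overlapped-by mu ✓
(zeta, kappa): zeta overlapped-by kappa ✓
Count: 19.

19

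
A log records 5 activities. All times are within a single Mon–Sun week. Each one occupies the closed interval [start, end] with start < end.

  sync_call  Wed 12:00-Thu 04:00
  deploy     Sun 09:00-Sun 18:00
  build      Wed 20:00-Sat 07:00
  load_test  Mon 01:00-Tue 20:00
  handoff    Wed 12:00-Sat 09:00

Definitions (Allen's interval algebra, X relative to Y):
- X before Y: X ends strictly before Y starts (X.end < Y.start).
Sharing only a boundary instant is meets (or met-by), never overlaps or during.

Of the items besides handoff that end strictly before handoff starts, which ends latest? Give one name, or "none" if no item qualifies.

load_test

Target handoff = [Wed 12:00, Sat 09:00].
build [Wed 20:00, Sat 07:00] → during → excluded.
deploy [Sun 09:00, Sun 18:00] → after → excluded.
load_test [Mon 01:00, Tue 20:00] → before → candidate.
sync_call [Wed 12:00, Thu 04:00] → starts → excluded.
Among candidates, latest end is Tue 20:00 → load_test.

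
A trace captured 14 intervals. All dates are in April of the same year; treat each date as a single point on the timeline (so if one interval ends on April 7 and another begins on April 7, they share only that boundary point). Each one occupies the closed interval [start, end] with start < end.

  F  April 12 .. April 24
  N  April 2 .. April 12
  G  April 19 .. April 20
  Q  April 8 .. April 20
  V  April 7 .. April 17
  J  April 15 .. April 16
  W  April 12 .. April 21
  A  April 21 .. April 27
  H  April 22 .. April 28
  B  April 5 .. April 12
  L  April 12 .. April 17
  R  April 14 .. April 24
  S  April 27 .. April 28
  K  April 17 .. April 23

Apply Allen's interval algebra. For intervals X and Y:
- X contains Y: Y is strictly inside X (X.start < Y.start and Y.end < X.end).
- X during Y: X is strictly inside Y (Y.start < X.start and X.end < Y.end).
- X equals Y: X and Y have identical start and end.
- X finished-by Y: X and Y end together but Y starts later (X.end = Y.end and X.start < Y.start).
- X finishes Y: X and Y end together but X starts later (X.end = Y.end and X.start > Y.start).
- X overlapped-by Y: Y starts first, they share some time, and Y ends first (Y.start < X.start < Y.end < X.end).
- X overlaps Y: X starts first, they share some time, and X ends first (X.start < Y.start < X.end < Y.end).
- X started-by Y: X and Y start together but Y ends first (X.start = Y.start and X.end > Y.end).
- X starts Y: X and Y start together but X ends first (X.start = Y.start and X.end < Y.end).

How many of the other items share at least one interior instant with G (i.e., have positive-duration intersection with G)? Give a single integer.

5

Target G = [April 19, April 20].
A [April 21, April 27] → after → no.
B [April 5, April 12] → before → no.
F [April 12, April 24] → contains → counts.
H [April 22, April 28] → after → no.
J [April 15, April 16] → before → no.
K [April 17, April 23] → contains → counts.
L [April 12, April 17] → before → no.
N [April 2, April 12] → before → no.
Q [April 8, April 20] → finished-by → counts.
R [April 14, April 24] → contains → counts.
S [April 27, April 28] → after → no.
V [April 7, April 17] → before → no.
W [April 12, April 21] → contains → counts.
Total: 5.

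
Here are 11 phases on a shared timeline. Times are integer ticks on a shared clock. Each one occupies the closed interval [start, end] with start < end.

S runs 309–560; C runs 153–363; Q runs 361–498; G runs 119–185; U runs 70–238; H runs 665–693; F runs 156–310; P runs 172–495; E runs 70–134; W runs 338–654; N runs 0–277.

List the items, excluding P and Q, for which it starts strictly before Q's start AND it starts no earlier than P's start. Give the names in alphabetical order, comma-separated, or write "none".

Conditions: its start is strictly before Q's start (X.start < 361) AND its start is no earlier than P's start (X.start >= 172).
C: start 153 < 361? ✓; start 153 >= 172? ✗ → no.
E: start 70 < 361? ✓; start 70 >= 172? ✗ → no.
F: start 156 < 361? ✓; start 156 >= 172? ✗ → no.
G: start 119 < 361? ✓; start 119 >= 172? ✗ → no.
H: start 665 < 361? ✗; start 665 >= 172? ✓ → no.
N: start 0 < 361? ✓; start 0 >= 172? ✗ → no.
S: start 309 < 361? ✓; start 309 >= 172? ✓ → yes.
U: start 70 < 361? ✓; start 70 >= 172? ✗ → no.
W: start 338 < 361? ✓; start 338 >= 172? ✓ → yes.
Result: S, W.

S, W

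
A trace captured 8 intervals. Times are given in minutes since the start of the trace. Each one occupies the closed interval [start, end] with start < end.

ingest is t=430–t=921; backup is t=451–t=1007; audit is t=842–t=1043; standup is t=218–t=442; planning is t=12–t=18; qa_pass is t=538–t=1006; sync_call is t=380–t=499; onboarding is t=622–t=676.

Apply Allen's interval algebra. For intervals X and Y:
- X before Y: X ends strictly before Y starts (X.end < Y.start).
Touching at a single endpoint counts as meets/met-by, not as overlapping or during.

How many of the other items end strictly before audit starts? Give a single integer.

Target audit = [t=842, t=1043].
backup [t=451, t=1007] → overlaps → no.
ingest [t=430, t=921] → overlaps → no.
onboarding [t=622, t=676] → before → counts.
planning [t=12, t=18] → before → counts.
qa_pass [t=538, t=1006] → overlaps → no.
standup [t=218, t=442] → before → counts.
sync_call [t=380, t=499] → before → counts.
Total: 4.

4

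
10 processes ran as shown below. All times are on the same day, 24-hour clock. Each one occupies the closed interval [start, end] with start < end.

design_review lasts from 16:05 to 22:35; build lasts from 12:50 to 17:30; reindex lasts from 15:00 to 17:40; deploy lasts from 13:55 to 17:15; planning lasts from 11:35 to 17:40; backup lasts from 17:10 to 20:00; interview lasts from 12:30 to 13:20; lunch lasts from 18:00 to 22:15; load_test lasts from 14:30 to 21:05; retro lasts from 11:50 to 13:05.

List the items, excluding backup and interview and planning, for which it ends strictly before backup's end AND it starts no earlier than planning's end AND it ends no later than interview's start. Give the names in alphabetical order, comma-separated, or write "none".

Conditions: its end is strictly before backup's end (X.end < 20:00) AND its start is no earlier than planning's end (X.start >= 17:40) AND its end is no later than interview's start (X.end <= 12:30).
build: end 17:30 < 20:00? ✓; start 12:50 >= 17:40? ✗; end 17:30 <= 12:30? ✗ → no.
deploy: end 17:15 < 20:00? ✓; start 13:55 >= 17:40? ✗; end 17:15 <= 12:30? ✗ → no.
design_review: end 22:35 < 20:00? ✗; start 16:05 >= 17:40? ✗; end 22:35 <= 12:30? ✗ → no.
load_test: end 21:05 < 20:00? ✗; start 14:30 >= 17:40? ✗; end 21:05 <= 12:30? ✗ → no.
lunch: end 22:15 < 20:00? ✗; start 18:00 >= 17:40? ✓; end 22:15 <= 12:30? ✗ → no.
reindex: end 17:40 < 20:00? ✓; start 15:00 >= 17:40? ✗; end 17:40 <= 12:30? ✗ → no.
retro: end 13:05 < 20:00? ✓; start 11:50 >= 17:40? ✗; end 13:05 <= 12:30? ✗ → no.
Result: none.

none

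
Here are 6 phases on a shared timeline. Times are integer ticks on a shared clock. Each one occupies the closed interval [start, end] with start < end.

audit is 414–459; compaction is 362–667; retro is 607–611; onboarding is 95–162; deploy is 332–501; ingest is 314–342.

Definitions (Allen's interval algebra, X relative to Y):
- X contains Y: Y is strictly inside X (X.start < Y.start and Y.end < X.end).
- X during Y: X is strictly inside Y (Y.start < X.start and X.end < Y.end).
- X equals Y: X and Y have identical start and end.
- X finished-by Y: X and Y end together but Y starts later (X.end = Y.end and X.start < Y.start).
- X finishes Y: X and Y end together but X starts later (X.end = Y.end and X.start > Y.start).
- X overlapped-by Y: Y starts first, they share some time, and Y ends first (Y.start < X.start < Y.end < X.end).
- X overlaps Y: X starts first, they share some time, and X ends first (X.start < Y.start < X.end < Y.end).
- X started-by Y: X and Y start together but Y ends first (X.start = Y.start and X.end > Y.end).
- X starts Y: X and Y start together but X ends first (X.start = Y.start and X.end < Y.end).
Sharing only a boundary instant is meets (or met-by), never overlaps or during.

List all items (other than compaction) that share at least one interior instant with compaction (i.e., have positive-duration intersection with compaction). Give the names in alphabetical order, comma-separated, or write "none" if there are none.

Target compaction = [362, 667].
audit [414, 459] → during → yes.
deploy [332, 501] → overlaps → yes.
ingest [314, 342] → before → no.
onboarding [95, 162] → before → no.
retro [607, 611] → during → yes.
Result: audit, deploy, retro.

audit, deploy, retro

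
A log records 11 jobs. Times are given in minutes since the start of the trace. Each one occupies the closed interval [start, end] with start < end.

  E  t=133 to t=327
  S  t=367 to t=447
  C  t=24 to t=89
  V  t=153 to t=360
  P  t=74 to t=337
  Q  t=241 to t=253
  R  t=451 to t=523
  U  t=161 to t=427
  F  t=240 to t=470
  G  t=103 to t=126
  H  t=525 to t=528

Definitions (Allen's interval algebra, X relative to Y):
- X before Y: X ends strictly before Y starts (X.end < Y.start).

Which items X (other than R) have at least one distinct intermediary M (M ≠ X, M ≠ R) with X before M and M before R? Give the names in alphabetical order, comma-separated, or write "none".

C, E, G, P, Q, V

Target R = [t=451, t=523].
Intermediaries M with M before R: C, E, G, P, Q, S, U, V.
Via C — items with X before C: none.
Via E — items with X before E: C, G.
Via G — items with X before G: C.
Via P — items with X before P: none.
Via Q — items with X before Q: C, G.
Via S — items with X before S: C, E, G, P, Q, V.
Via U — items with X before U: C, G.
Via V — items with X before V: C, G.
Union: C, E, G, P, Q, V.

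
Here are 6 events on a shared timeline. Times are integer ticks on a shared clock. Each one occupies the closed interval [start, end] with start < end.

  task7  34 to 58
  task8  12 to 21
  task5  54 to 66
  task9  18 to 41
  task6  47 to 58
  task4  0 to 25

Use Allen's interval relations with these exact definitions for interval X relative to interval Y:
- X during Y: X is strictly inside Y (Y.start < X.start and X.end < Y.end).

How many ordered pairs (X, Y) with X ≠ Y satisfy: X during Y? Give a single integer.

Checking all 30 ordered pairs for relation 'during'; matching pairs in alphabetical order:
(task8, task4): task8 during task4 ✓
Count: 1.

1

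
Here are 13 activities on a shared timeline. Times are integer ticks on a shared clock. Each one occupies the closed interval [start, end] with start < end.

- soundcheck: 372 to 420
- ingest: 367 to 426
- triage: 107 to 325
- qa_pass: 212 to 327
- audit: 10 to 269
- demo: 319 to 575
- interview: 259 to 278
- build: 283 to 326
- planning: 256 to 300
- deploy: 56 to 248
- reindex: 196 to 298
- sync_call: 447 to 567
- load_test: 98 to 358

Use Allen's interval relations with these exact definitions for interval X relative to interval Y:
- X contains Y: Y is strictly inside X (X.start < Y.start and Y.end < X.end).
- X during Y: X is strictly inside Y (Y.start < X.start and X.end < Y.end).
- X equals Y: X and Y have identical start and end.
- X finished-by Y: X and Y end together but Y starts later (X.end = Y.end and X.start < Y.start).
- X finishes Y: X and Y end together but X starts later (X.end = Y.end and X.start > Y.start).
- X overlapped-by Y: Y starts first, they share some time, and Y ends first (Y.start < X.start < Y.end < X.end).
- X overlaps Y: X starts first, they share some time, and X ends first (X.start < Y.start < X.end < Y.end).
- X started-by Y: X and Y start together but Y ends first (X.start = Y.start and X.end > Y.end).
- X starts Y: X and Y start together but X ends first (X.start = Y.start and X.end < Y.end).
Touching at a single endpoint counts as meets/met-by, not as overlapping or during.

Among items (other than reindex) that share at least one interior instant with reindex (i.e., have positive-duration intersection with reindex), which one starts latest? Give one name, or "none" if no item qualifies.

Target reindex = [196, 298].
audit [10, 269] → overlaps → candidate.
build [283, 326] → overlapped-by → candidate.
demo [319, 575] → after → excluded.
deploy [56, 248] → overlaps → candidate.
ingest [367, 426] → after → excluded.
interview [259, 278] → during → candidate.
load_test [98, 358] → contains → candidate.
planning [256, 300] → overlapped-by → candidate.
qa_pass [212, 327] → overlapped-by → candidate.
soundcheck [372, 420] → after → excluded.
sync_call [447, 567] → after → excluded.
triage [107, 325] → contains → candidate.
Among candidates, latest start is 283 → build.

build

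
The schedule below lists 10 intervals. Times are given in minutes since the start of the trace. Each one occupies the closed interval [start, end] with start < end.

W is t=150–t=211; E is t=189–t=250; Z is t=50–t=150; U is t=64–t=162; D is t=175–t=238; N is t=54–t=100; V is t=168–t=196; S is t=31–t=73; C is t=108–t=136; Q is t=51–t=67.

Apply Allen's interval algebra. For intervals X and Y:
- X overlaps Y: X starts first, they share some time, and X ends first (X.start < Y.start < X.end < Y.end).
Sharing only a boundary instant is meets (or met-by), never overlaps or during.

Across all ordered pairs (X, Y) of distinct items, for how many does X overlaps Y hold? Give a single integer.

13

Checking all 90 ordered pairs for relation 'overlaps'; matching pairs in alphabetical order:
(D, E): D overlaps E ✓
(N, U): N overlaps U ✓
(Q, N): Q overlaps N ✓
(Q, U): Q overlaps U ✓
(S, N): S overlaps N ✓
(S, U): S overlaps U ✓
(S, Z): S overlaps Z ✓
(U, W): U overlaps W ✓
(V, D): V overlaps D ✓
(V, E): V overlaps E ✓
(W, D): W overlaps D ✓
(W, E): W overlaps E ✓
(Z, U): Z overlaps U ✓
Count: 13.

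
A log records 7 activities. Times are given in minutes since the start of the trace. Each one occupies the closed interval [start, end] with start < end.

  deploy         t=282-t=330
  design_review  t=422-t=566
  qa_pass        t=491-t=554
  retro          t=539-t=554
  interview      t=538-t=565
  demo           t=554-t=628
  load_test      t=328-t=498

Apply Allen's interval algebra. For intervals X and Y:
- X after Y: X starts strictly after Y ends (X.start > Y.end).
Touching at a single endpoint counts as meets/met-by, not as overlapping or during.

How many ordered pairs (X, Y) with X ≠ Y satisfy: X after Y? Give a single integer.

Checking all 42 ordered pairs for relation 'after'; matching pairs in alphabetical order:
(demo, deploy): demo after deploy ✓
(demo, load_test): demo after load_test ✓
(design_review, deploy): design_review after deploy ✓
(interview, deploy): interview after deploy ✓
(interview, load_test): interview after load_test ✓
(qa_pass, deploy): qa_pass after deploy ✓
(retro, deploy): retro after deploy ✓
(retro, load_test): retro after load_test ✓
Count: 8.

8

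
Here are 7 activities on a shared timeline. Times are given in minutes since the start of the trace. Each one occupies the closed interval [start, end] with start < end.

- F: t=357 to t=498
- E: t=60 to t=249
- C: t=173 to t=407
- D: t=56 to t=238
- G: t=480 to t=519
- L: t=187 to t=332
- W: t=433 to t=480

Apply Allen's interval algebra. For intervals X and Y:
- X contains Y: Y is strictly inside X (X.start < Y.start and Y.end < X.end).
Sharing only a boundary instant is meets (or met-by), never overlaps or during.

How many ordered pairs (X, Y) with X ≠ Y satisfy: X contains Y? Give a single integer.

2

Checking all 42 ordered pairs for relation 'contains'; matching pairs in alphabetical order:
(C, L): C contains L ✓
(F, W): F contains W ✓
Count: 2.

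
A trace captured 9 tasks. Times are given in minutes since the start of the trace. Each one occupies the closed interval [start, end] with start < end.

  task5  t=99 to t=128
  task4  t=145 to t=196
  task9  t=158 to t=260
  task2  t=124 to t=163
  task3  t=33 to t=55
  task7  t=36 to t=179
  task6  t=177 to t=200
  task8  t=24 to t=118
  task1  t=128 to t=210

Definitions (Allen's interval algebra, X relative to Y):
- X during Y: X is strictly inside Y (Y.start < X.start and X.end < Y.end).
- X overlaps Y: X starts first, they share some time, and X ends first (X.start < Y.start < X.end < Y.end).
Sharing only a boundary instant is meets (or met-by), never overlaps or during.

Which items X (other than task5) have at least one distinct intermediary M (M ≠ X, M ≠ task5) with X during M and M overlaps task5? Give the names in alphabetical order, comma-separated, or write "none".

task3

Target task5 = [t=99, t=128].
Intermediaries M with M overlaps task5: task8.
Via task8 — items with X during task8: task3.
Union: task3.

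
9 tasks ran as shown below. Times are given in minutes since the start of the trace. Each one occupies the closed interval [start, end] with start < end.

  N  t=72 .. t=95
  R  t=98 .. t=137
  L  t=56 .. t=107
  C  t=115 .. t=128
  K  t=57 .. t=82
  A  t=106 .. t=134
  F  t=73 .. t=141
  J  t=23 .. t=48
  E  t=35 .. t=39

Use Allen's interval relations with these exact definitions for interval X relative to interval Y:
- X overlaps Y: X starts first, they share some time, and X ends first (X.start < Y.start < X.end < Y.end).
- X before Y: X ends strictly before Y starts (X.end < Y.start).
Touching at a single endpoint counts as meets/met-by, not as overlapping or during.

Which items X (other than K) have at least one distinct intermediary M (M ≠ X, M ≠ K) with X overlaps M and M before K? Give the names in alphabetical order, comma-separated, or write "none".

none

Target K = [t=57, t=82].
Intermediaries M with M before K: E, J.
Via E — items with X overlaps E: none.
Via J — items with X overlaps J: none.
Union: none.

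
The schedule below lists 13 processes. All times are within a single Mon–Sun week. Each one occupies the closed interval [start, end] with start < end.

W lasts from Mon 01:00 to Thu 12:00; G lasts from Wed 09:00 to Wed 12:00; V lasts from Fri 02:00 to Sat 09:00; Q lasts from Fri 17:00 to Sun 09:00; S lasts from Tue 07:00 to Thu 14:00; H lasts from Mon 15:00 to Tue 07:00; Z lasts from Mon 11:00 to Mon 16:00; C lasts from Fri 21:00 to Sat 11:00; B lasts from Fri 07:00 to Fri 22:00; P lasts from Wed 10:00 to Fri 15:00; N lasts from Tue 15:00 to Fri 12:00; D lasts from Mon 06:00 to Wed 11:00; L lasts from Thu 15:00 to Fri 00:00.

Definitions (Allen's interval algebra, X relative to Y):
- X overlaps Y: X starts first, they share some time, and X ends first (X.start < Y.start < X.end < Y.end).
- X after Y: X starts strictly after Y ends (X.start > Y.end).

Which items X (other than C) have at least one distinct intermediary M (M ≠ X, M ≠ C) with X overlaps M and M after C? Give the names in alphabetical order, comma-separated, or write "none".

none

Target C = [Fri 21:00, Sat 11:00].
Intermediaries M with M after C: none.
Union: none.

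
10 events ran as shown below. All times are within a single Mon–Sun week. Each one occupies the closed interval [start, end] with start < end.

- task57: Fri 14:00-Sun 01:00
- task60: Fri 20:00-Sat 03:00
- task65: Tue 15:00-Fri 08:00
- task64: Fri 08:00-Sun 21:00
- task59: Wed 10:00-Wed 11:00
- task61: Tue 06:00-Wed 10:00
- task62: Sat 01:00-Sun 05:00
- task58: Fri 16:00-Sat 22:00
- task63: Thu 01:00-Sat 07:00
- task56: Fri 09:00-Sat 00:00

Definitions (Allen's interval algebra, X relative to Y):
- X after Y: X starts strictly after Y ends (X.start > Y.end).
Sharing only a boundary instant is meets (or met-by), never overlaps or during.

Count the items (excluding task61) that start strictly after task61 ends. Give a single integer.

7

Target task61 = [Tue 06:00, Wed 10:00].
task56 [Fri 09:00, Sat 00:00] → after → counts.
task57 [Fri 14:00, Sun 01:00] → after → counts.
task58 [Fri 16:00, Sat 22:00] → after → counts.
task59 [Wed 10:00, Wed 11:00] → met-by → no.
task60 [Fri 20:00, Sat 03:00] → after → counts.
task62 [Sat 01:00, Sun 05:00] → after → counts.
task63 [Thu 01:00, Sat 07:00] → after → counts.
task64 [Fri 08:00, Sun 21:00] → after → counts.
task65 [Tue 15:00, Fri 08:00] → overlapped-by → no.
Total: 7.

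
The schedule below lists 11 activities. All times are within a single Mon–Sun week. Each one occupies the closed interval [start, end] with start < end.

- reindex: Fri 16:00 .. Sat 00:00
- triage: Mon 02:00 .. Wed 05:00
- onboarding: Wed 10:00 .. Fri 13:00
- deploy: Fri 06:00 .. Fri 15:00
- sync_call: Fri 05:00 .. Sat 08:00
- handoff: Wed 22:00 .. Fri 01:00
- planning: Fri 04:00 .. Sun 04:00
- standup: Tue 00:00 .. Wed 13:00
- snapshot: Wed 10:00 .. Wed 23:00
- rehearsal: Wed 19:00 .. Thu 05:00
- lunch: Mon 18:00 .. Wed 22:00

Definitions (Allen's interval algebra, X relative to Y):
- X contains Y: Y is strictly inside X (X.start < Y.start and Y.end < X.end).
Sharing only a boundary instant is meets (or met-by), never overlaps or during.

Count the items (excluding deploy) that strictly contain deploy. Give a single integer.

2

Target deploy = [Fri 06:00, Fri 15:00].
handoff [Wed 22:00, Fri 01:00] → before → no.
lunch [Mon 18:00, Wed 22:00] → before → no.
onboarding [Wed 10:00, Fri 13:00] → overlaps → no.
planning [Fri 04:00, Sun 04:00] → contains → counts.
rehearsal [Wed 19:00, Thu 05:00] → before → no.
reindex [Fri 16:00, Sat 00:00] → after → no.
snapshot [Wed 10:00, Wed 23:00] → before → no.
standup [Tue 00:00, Wed 13:00] → before → no.
sync_call [Fri 05:00, Sat 08:00] → contains → counts.
triage [Mon 02:00, Wed 05:00] → before → no.
Total: 2.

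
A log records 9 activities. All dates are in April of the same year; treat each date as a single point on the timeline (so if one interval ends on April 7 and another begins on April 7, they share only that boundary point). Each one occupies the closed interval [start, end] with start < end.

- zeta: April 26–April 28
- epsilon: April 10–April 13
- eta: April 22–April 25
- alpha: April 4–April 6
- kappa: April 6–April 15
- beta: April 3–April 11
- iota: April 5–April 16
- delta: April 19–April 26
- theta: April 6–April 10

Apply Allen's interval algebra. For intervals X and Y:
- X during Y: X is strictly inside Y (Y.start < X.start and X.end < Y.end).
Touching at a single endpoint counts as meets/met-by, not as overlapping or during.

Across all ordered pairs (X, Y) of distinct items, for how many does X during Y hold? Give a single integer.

7

Checking all 72 ordered pairs for relation 'during'; matching pairs in alphabetical order:
(alpha, beta): alpha during beta ✓
(epsilon, iota): epsilon during iota ✓
(epsilon, kappa): epsilon during kappa ✓
(eta, delta): eta during delta ✓
(kappa, iota): kappa during iota ✓
(theta, beta): theta during beta ✓
(theta, iota): theta during iota ✓
Count: 7.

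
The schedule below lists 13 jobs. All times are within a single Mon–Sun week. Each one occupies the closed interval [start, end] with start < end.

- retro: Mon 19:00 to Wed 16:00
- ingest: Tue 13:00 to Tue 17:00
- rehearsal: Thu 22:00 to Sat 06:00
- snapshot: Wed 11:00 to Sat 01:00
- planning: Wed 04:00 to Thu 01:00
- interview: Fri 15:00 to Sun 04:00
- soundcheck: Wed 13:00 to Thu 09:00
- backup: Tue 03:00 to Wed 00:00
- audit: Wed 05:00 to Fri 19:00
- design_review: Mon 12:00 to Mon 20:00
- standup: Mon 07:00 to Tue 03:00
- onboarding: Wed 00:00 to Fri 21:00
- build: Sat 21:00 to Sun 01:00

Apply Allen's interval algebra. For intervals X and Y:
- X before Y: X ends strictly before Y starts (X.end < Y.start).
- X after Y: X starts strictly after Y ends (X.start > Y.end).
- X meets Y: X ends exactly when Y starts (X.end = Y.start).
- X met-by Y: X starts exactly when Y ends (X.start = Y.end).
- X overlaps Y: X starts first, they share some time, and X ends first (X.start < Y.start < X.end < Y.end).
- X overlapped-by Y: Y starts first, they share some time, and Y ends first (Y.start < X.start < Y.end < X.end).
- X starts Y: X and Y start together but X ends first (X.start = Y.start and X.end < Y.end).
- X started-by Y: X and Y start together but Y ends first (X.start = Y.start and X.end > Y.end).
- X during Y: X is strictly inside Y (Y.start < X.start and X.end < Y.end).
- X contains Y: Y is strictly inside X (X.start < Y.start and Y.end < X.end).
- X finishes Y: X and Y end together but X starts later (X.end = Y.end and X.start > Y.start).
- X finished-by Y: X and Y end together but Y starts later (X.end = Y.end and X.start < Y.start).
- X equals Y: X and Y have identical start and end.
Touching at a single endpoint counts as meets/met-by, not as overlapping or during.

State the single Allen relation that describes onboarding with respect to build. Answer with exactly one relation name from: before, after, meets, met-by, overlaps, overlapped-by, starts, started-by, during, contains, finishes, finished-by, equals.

before

onboarding = [Wed 00:00, Fri 21:00]; build = [Sat 21:00, Sun 01:00].
Compare endpoints: onboarding.start < build.start, onboarding.start < build.end, onboarding.end < build.start, onboarding.end < build.end.
That pattern is 'before'.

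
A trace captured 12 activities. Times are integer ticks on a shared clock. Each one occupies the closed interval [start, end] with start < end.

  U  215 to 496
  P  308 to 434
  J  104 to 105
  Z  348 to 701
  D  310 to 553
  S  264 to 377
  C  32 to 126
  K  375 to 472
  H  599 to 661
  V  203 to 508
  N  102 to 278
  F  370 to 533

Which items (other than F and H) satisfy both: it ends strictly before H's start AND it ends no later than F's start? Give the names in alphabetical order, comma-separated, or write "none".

C, J, N

Conditions: its end is strictly before H's start (X.end < 599) AND its end is no later than F's start (X.end <= 370).
C: end 126 < 599? ✓; end 126 <= 370? ✓ → yes.
D: end 553 < 599? ✓; end 553 <= 370? ✗ → no.
J: end 105 < 599? ✓; end 105 <= 370? ✓ → yes.
K: end 472 < 599? ✓; end 472 <= 370? ✗ → no.
N: end 278 < 599? ✓; end 278 <= 370? ✓ → yes.
P: end 434 < 599? ✓; end 434 <= 370? ✗ → no.
S: end 377 < 599? ✓; end 377 <= 370? ✗ → no.
U: end 496 < 599? ✓; end 496 <= 370? ✗ → no.
V: end 508 < 599? ✓; end 508 <= 370? ✗ → no.
Z: end 701 < 599? ✗; end 701 <= 370? ✗ → no.
Result: C, J, N.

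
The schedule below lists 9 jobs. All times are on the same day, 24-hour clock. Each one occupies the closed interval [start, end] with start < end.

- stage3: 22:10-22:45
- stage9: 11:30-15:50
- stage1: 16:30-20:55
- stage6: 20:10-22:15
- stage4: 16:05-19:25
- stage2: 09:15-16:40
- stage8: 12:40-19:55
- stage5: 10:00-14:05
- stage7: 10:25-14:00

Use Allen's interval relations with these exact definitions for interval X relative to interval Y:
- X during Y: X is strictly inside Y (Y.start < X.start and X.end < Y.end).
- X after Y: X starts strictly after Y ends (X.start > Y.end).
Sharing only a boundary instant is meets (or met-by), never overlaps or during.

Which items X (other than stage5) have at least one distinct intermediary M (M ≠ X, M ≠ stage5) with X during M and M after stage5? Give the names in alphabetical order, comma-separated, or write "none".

Target stage5 = [10:00, 14:05].
Intermediaries M with M after stage5: stage1, stage3, stage4, stage6.
Via stage1 — items with X during stage1: none.
Via stage3 — items with X during stage3: none.
Via stage4 — items with X during stage4: none.
Via stage6 — items with X during stage6: none.
Union: none.

none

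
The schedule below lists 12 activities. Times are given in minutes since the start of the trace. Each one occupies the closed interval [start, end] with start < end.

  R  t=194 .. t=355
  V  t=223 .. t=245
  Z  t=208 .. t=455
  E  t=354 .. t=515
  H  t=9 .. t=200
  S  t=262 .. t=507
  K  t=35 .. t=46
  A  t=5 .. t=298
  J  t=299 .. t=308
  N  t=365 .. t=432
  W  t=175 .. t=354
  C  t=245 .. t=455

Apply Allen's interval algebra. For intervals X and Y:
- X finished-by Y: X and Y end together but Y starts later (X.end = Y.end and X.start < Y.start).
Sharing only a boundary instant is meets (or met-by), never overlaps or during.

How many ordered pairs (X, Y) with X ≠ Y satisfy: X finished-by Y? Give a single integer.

Checking all 132 ordered pairs for relation 'finished-by'; matching pairs in alphabetical order:
(Z, C): Z finished-by C ✓
Count: 1.

1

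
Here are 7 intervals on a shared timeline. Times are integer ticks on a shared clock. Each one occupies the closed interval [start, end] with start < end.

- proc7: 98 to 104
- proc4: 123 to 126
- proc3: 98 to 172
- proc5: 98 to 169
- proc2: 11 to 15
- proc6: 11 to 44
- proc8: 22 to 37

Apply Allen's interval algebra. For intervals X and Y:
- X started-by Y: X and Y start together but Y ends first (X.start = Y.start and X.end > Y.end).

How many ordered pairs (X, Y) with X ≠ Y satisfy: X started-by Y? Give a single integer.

Checking all 42 ordered pairs for relation 'started-by'; matching pairs in alphabetical order:
(proc3, proc5): proc3 started-by proc5 ✓
(proc3, proc7): proc3 started-by proc7 ✓
(proc5, proc7): proc5 started-by proc7 ✓
(proc6, proc2): proc6 started-by proc2 ✓
Count: 4.

4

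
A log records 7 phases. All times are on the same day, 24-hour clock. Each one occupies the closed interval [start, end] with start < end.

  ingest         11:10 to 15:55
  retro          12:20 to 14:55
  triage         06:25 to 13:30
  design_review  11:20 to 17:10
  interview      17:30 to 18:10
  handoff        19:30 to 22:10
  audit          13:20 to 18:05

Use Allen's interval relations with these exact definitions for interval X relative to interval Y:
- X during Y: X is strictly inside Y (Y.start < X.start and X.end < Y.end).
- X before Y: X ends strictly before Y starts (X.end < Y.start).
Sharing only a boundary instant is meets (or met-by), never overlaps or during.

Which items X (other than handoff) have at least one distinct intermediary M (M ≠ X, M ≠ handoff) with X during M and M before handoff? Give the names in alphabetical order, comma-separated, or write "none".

Target handoff = [19:30, 22:10].
Intermediaries M with M before handoff: audit, design_review, ingest, interview, retro, triage.
Via audit — items with X during audit: none.
Via design_review — items with X during design_review: retro.
Via ingest — items with X during ingest: retro.
Via interview — items with X during interview: none.
Via retro — items with X during retro: none.
Via triage — items with X during triage: none.
Union: retro.

retro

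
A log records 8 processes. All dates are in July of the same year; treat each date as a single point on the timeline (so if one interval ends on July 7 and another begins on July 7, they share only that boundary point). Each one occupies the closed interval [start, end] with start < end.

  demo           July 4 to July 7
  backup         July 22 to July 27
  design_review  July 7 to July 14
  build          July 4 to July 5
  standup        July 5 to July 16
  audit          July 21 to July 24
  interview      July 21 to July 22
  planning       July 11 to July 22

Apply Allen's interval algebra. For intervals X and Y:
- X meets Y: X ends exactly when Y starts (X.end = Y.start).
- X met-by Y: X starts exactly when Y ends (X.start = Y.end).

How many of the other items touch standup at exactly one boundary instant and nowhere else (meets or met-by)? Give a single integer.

1

Target standup = [July 5, July 16].
audit [July 21, July 24] → after → no.
backup [July 22, July 27] → after → no.
build [July 4, July 5] → meets → counts.
demo [July 4, July 7] → overlaps → no.
design_review [July 7, July 14] → during → no.
interview [July 21, July 22] → after → no.
planning [July 11, July 22] → overlapped-by → no.
Total: 1.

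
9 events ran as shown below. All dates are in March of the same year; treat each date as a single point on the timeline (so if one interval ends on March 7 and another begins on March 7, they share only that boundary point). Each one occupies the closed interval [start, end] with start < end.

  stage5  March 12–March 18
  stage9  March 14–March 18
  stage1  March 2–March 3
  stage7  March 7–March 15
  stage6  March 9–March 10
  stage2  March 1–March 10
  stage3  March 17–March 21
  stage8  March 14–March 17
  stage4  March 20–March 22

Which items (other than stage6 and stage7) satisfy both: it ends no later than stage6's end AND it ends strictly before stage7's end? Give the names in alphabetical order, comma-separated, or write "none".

stage1, stage2

Conditions: its end is no later than stage6's end (X.end <= March 10) AND its end is strictly before stage7's end (X.end < March 15).
stage1: end March 3 <= March 10? ✓; end March 3 < March 15? ✓ → yes.
stage2: end March 10 <= March 10? ✓; end March 10 < March 15? ✓ → yes.
stage3: end March 21 <= March 10? ✗; end March 21 < March 15? ✗ → no.
stage4: end March 22 <= March 10? ✗; end March 22 < March 15? ✗ → no.
stage5: end March 18 <= March 10? ✗; end March 18 < March 15? ✗ → no.
stage8: end March 17 <= March 10? ✗; end March 17 < March 15? ✗ → no.
stage9: end March 18 <= March 10? ✗; end March 18 < March 15? ✗ → no.
Result: stage1, stage2.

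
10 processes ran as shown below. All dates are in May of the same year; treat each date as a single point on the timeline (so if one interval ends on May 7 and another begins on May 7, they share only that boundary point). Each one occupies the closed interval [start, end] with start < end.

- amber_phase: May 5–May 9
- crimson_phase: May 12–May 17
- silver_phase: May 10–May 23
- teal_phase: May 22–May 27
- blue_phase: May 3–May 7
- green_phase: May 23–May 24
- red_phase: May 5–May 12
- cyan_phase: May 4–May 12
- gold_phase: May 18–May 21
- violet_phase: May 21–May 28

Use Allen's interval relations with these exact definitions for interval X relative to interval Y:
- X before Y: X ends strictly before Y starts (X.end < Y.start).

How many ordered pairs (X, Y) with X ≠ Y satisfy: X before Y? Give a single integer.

26

Checking all 90 ordered pairs for relation 'before'; matching pairs in alphabetical order:
(amber_phase, crimson_phase): amber_phase before crimson_phase ✓
(amber_phase, gold_phase): amber_phase before gold_phase ✓
(amber_phase, green_phase): amber_phase before green_phase ✓
(amber_phase, silver_phase): amber_phase before silver_phase ✓
(amber_phase, teal_phase): amber_phase before teal_phase ✓
(amber_phase, violet_phase): amber_phase before violet_phase ✓
(blue_phase, crimson_phase): blue_phase before crimson_phase ✓
(blue_phase, gold_phase): blue_phase before gold_phase ✓
(blue_phase, green_phase): blue_phase before green_phase ✓
(blue_phase, silver_phase): blue_phase before silver_phase ✓
(blue_phase, teal_phase): blue_phase before teal_phase ✓
(blue_phase, violet_phase): blue_phase before violet_phase ✓
(crimson_phase, gold_phase): crimson_phase before gold_phase ✓
(crimson_phase, green_phase): crimson_phase before green_phase ✓
(crimson_phase, teal_phase): crimson_phase before teal_phase ✓
(crimson_phase, violet_phase): crimson_phase before violet_phase ✓
(cyan_phase, gold_phase): cyan_phase before gold_phase ✓
(cyan_phase, green_phase): cyan_phase before green_phase ✓
(cyan_phase, teal_phase): cyan_phase before teal_phase ✓
(cyan_phase, violet_phase): cyan_phase before violet_phase ✓
(gold_phase, green_phase): gold_phase before green_phase ✓
(gold_phase, teal_phase): gold_phase before teal_phase ✓
(red_phase, gold_phase): red_phase before gold_phase ✓
(red_phase, green_phase): red_phase before green_phase ✓
... plus 2 further pairs not listed.
Count: 26.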